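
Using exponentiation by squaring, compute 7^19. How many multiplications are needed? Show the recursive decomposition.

Computing 7^19 by squaring (build up from 7^1; each line after the first costs one multiplication):

7^1 = 7
7^2 = (7^1)^2 = 7^2 = 49
7^4 = (7^2)^2 = 49^2 = 2401
7^8 = (7^4)^2 = 2401^2 = 5764801
7^9 = 7 * 7^8 = 7 * 5764801 = 40353607
7^18 = (7^9)^2 = 40353607^2 = 1628413597910449
7^19 = 7 * 7^18 = 7 * 1628413597910449 = 11398895185373143

Result: 11398895185373143
Multiplications needed: 6 (6 lines after 7^1)

7^19 = 11398895185373143. Using exponentiation by squaring, this requires 6 multiplications. The key idea: if the exponent is even, square the half-power; if odd, multiply by the base once.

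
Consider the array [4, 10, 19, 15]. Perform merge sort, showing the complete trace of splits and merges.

Merge sort trace:

Split: [4, 10, 19, 15] -> [4, 10] and [19, 15]
  Split: [4, 10] -> [4] and [10]
  Merge: [4] + [10] -> [4, 10]
  Split: [19, 15] -> [19] and [15]
  Merge: [19] + [15] -> [15, 19]
Merge: [4, 10] + [15, 19] -> [4, 10, 15, 19]

Final sorted array: [4, 10, 15, 19]

The merge sort proceeds by recursively splitting the array and merging sorted halves.
After all merges, the sorted array is [4, 10, 15, 19].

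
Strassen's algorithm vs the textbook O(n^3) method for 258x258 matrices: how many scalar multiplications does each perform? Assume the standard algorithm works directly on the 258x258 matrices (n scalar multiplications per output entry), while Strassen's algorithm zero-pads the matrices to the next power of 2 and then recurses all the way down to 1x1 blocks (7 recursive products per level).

Matrix multiplication for 258x258 matrices:

Strassen's algorithm requires power-of-2 dimensions. Pad 258x258 to 512x512 (next power of 2).

Standard algorithm: 258^3 = 17173512 multiplications
Strassen's algorithm: 7^(log2(512)) = 7^9 = 40353607 multiplications
Difference: 17173512 - 40353607 = -23180095 (Strassen uses MORE here due to padding overhead — for small or just-over-power-of-2 n, padding can outweigh the per-level savings)

Standard: 17173512 multiplications (258^3). Strassen: 40353607 multiplications (7^9, after padding to 512x512). Strassen reduces 8 recursive multiplications to 7 at each level.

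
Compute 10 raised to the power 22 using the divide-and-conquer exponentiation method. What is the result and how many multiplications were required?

Computing 10^22 by squaring (build up from 10^1; each line after the first costs one multiplication):

10^1 = 10
10^2 = (10^1)^2 = 10^2 = 100
10^4 = (10^2)^2 = 100^2 = 10000
10^5 = 10 * 10^4 = 10 * 10000 = 100000
10^10 = (10^5)^2 = 100000^2 = 10000000000
10^11 = 10 * 10^10 = 10 * 10000000000 = 100000000000
10^22 = (10^11)^2 = 100000000000^2 = 10000000000000000000000

Result: 10000000000000000000000
Multiplications needed: 6 (6 lines after 10^1)

10^22 = 10000000000000000000000. Using exponentiation by squaring, this requires 6 multiplications. The key idea: if the exponent is even, square the half-power; if odd, multiply by the base once.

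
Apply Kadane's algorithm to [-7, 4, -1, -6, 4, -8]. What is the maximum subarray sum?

Using Kadane's algorithm on [-7, 4, -1, -6, 4, -8]:

Scanning through the array:
Position 1 (value 4): max_ending_here = 4, max_so_far = 4
Position 2 (value -1): max_ending_here = 3, max_so_far = 4
Position 3 (value -6): max_ending_here = -3, max_so_far = 4
Position 4 (value 4): max_ending_here = 4, max_so_far = 4
Position 5 (value -8): max_ending_here = -4, max_so_far = 4

Maximum subarray: [4]
Maximum sum: 4

The maximum subarray is [4] with sum 4. This subarray runs from index 1 to index 1.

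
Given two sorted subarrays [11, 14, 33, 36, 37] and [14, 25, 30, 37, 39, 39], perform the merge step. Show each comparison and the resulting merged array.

Merging process:

Compare 11 vs 14: take 11 from left. Merged: [11]
Compare 14 vs 14: take 14 from left. Merged: [11, 14]
Compare 33 vs 14: take 14 from right. Merged: [11, 14, 14]
Compare 33 vs 25: take 25 from right. Merged: [11, 14, 14, 25]
Compare 33 vs 30: take 30 from right. Merged: [11, 14, 14, 25, 30]
Compare 33 vs 37: take 33 from left. Merged: [11, 14, 14, 25, 30, 33]
Compare 36 vs 37: take 36 from left. Merged: [11, 14, 14, 25, 30, 33, 36]
Compare 37 vs 37: take 37 from left. Merged: [11, 14, 14, 25, 30, 33, 36, 37]
Append remaining from right: [37, 39, 39]. Merged: [11, 14, 14, 25, 30, 33, 36, 37, 37, 39, 39]

Final merged array: [11, 14, 14, 25, 30, 33, 36, 37, 37, 39, 39]
Total comparisons: 8

The merged array is [11, 14, 14, 25, 30, 33, 36, 37, 37, 39, 39], requiring 8 comparisons. The merge step runs in O(n) time where n is the total number of elements.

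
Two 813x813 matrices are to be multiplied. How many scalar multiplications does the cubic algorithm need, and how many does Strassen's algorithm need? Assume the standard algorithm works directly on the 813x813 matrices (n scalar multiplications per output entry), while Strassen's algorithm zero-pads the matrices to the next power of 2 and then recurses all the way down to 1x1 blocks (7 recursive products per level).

Matrix multiplication for 813x813 matrices:

Strassen's algorithm requires power-of-2 dimensions. Pad 813x813 to 1024x1024 (next power of 2).

Standard algorithm: 813^3 = 537367797 multiplications
Strassen's algorithm: 7^(log2(1024)) = 7^10 = 282475249 multiplications
Savings: 537367797 - 282475249 = 254892548 multiplications

Standard: 537367797 multiplications (813^3). Strassen: 282475249 multiplications (7^10, after padding to 1024x1024). Strassen reduces 8 recursive multiplications to 7 at each level.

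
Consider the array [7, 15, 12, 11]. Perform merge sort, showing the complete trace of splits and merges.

Merge sort trace:

Split: [7, 15, 12, 11] -> [7, 15] and [12, 11]
  Split: [7, 15] -> [7] and [15]
  Merge: [7] + [15] -> [7, 15]
  Split: [12, 11] -> [12] and [11]
  Merge: [12] + [11] -> [11, 12]
Merge: [7, 15] + [11, 12] -> [7, 11, 12, 15]

Final sorted array: [7, 11, 12, 15]

The merge sort proceeds by recursively splitting the array and merging sorted halves.
After all merges, the sorted array is [7, 11, 12, 15].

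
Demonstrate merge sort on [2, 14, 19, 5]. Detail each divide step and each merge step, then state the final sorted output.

Merge sort trace:

Split: [2, 14, 19, 5] -> [2, 14] and [19, 5]
  Split: [2, 14] -> [2] and [14]
  Merge: [2] + [14] -> [2, 14]
  Split: [19, 5] -> [19] and [5]
  Merge: [19] + [5] -> [5, 19]
Merge: [2, 14] + [5, 19] -> [2, 5, 14, 19]

Final sorted array: [2, 5, 14, 19]

The merge sort proceeds by recursively splitting the array and merging sorted halves.
After all merges, the sorted array is [2, 5, 14, 19].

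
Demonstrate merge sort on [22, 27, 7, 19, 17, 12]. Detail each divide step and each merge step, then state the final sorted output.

Merge sort trace:

Split: [22, 27, 7, 19, 17, 12] -> [22, 27, 7] and [19, 17, 12]
  Split: [22, 27, 7] -> [22] and [27, 7]
    Split: [27, 7] -> [27] and [7]
    Merge: [27] + [7] -> [7, 27]
  Merge: [22] + [7, 27] -> [7, 22, 27]
  Split: [19, 17, 12] -> [19] and [17, 12]
    Split: [17, 12] -> [17] and [12]
    Merge: [17] + [12] -> [12, 17]
  Merge: [19] + [12, 17] -> [12, 17, 19]
Merge: [7, 22, 27] + [12, 17, 19] -> [7, 12, 17, 19, 22, 27]

Final sorted array: [7, 12, 17, 19, 22, 27]

The merge sort proceeds by recursively splitting the array and merging sorted halves.
After all merges, the sorted array is [7, 12, 17, 19, 22, 27].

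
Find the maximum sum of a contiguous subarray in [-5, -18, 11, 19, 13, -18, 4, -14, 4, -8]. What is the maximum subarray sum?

Using Kadane's algorithm on [-5, -18, 11, 19, 13, -18, 4, -14, 4, -8]:

Scanning through the array:
Position 1 (value -18): max_ending_here = -18, max_so_far = -5
Position 2 (value 11): max_ending_here = 11, max_so_far = 11
Position 3 (value 19): max_ending_here = 30, max_so_far = 30
Position 4 (value 13): max_ending_here = 43, max_so_far = 43
Position 5 (value -18): max_ending_here = 25, max_so_far = 43
Position 6 (value 4): max_ending_here = 29, max_so_far = 43
Position 7 (value -14): max_ending_here = 15, max_so_far = 43
Position 8 (value 4): max_ending_here = 19, max_so_far = 43
Position 9 (value -8): max_ending_here = 11, max_so_far = 43

Maximum subarray: [11, 19, 13]
Maximum sum: 43

The maximum subarray is [11, 19, 13] with sum 43. This subarray runs from index 2 to index 4.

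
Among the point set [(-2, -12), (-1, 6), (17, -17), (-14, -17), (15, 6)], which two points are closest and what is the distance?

Computing all pairwise distances among 5 points:

d((-2, -12), (-1, 6)) = 18.0278
d((-2, -12), (17, -17)) = 19.6469
d((-2, -12), (-14, -17)) = 13.0 <-- minimum
d((-2, -12), (15, 6)) = 24.7588
d((-1, 6), (17, -17)) = 29.2062
d((-1, 6), (-14, -17)) = 26.4197
d((-1, 6), (15, 6)) = 16.0
d((17, -17), (-14, -17)) = 31.0
d((17, -17), (15, 6)) = 23.0868
d((-14, -17), (15, 6)) = 37.0135

Closest pair: (-2, -12) and (-14, -17) with distance 13.0

The closest pair is (-2, -12) and (-14, -17) with Euclidean distance 13.0. For 5 points, brute-force pairwise comparison is shown above. For large n, the divide-and-conquer algorithm (sort by x, recurse on halves, check the dividing strip) achieves O(n log n).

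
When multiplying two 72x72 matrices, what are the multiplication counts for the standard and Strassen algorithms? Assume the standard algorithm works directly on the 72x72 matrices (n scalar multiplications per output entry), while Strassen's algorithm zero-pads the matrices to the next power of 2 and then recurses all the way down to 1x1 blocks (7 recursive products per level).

Matrix multiplication for 72x72 matrices:

Strassen's algorithm requires power-of-2 dimensions. Pad 72x72 to 128x128 (next power of 2).

Standard algorithm: 72^3 = 373248 multiplications
Strassen's algorithm: 7^(log2(128)) = 7^7 = 823543 multiplications
Difference: 373248 - 823543 = -450295 (Strassen uses MORE here due to padding overhead — for small or just-over-power-of-2 n, padding can outweigh the per-level savings)

Standard: 373248 multiplications (72^3). Strassen: 823543 multiplications (7^7, after padding to 128x128). Strassen reduces 8 recursive multiplications to 7 at each level.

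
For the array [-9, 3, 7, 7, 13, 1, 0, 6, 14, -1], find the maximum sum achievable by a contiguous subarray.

Using Kadane's algorithm on [-9, 3, 7, 7, 13, 1, 0, 6, 14, -1]:

Scanning through the array:
Position 1 (value 3): max_ending_here = 3, max_so_far = 3
Position 2 (value 7): max_ending_here = 10, max_so_far = 10
Position 3 (value 7): max_ending_here = 17, max_so_far = 17
Position 4 (value 13): max_ending_here = 30, max_so_far = 30
Position 5 (value 1): max_ending_here = 31, max_so_far = 31
Position 6 (value 0): max_ending_here = 31, max_so_far = 31
Position 7 (value 6): max_ending_here = 37, max_so_far = 37
Position 8 (value 14): max_ending_here = 51, max_so_far = 51
Position 9 (value -1): max_ending_here = 50, max_so_far = 51

Maximum subarray: [3, 7, 7, 13, 1, 0, 6, 14]
Maximum sum: 51

The maximum subarray is [3, 7, 7, 13, 1, 0, 6, 14] with sum 51. This subarray runs from index 1 to index 8.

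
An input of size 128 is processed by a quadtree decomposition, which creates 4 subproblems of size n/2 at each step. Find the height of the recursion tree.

For divide and conquer with division factor 2:

Problem sizes at each level:
Level 0: 128
Level 1: 64
Level 2: 32
Level 3: 16
Level 4: 8
Level 5: 4
Level 6: 2
Level 7: 1

The root is level 0 and the size-1 base case is level 7 (the tree spans levels 0 through 7, i.e. 8 levels counting the root), so the depth is the number of divisions: log_2(128) = 7

The recursion tree depth is log_2(128) = 7. At each level, the problem size is divided by 2, so it takes 7 divisions to reduce to a base case of size 1. The algorithm makes 4 recursive calls at each level.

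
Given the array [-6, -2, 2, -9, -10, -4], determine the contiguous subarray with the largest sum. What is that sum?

Using Kadane's algorithm on [-6, -2, 2, -9, -10, -4]:

Scanning through the array:
Position 1 (value -2): max_ending_here = -2, max_so_far = -2
Position 2 (value 2): max_ending_here = 2, max_so_far = 2
Position 3 (value -9): max_ending_here = -7, max_so_far = 2
Position 4 (value -10): max_ending_here = -10, max_so_far = 2
Position 5 (value -4): max_ending_here = -4, max_so_far = 2

Maximum subarray: [2]
Maximum sum: 2

The maximum subarray is [2] with sum 2. This subarray runs from index 2 to index 2.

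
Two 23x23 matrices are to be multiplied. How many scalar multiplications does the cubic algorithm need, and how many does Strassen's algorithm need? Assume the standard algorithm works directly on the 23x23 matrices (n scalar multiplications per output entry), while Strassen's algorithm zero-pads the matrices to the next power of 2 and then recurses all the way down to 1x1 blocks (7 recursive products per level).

Matrix multiplication for 23x23 matrices:

Strassen's algorithm requires power-of-2 dimensions. Pad 23x23 to 32x32 (next power of 2).

Standard algorithm: 23^3 = 12167 multiplications
Strassen's algorithm: 7^(log2(32)) = 7^5 = 16807 multiplications
Difference: 12167 - 16807 = -4640 (Strassen uses MORE here due to padding overhead — for small or just-over-power-of-2 n, padding can outweigh the per-level savings)

Standard: 12167 multiplications (23^3). Strassen: 16807 multiplications (7^5, after padding to 32x32). Strassen reduces 8 recursive multiplications to 7 at each level.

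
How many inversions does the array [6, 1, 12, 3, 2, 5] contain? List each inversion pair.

Finding inversions in [6, 1, 12, 3, 2, 5]:

(0, 1): arr[0]=6 > arr[1]=1
(0, 3): arr[0]=6 > arr[3]=3
(0, 4): arr[0]=6 > arr[4]=2
(0, 5): arr[0]=6 > arr[5]=5
(2, 3): arr[2]=12 > arr[3]=3
(2, 4): arr[2]=12 > arr[4]=2
(2, 5): arr[2]=12 > arr[5]=5
(3, 4): arr[3]=3 > arr[4]=2

Total inversions: 8

The array has 8 inversion(s): (0,1), (0,3), (0,4), (0,5), (2,3), (2,4), (2,5), (3,4). Each pair (i,j) satisfies i < j and arr[i] > arr[j].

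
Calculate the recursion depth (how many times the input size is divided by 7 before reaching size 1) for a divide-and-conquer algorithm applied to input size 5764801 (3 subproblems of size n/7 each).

For divide and conquer with division factor 7:

Problem sizes at each level:
Level 0: 5764801
Level 1: 823543
Level 2: 117649
Level 3: 16807
Level 4: 2401
Level 5: 343
Level 6: 49
Level 7: 7
Level 8: 1

The root is level 0 and the size-1 base case is level 8 (the tree spans levels 0 through 8, i.e. 9 levels counting the root), so the depth is the number of divisions: log_7(5764801) = 8

The recursion tree depth is log_7(5764801) = 8. At each level, the problem size is divided by 7, so it takes 8 divisions to reduce to a base case of size 1. The algorithm makes 3 recursive calls at each level.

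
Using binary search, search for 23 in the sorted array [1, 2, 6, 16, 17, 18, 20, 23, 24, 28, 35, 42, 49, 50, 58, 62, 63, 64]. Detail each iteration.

Binary search for 23 in [1, 2, 6, 16, 17, 18, 20, 23, 24, 28, 35, 42, 49, 50, 58, 62, 63, 64]:

lo=0, hi=17, mid=8, arr[mid]=24 -> 24 > 23, search left half
lo=0, hi=7, mid=3, arr[mid]=16 -> 16 < 23, search right half
lo=4, hi=7, mid=5, arr[mid]=18 -> 18 < 23, search right half
lo=6, hi=7, mid=6, arr[mid]=20 -> 20 < 23, search right half
lo=7, hi=7, mid=7, arr[mid]=23 -> Found target at index 7!

Binary search finds 23 at index 7 after 5 comparisons. The search repeatedly halves the search space by comparing with the middle element.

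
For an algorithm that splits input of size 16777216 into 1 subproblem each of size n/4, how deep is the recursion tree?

For divide and conquer with division factor 4:

Problem sizes at each level:
Level 0: 16777216
Level 1: 4194304
Level 2: 1048576
Level 3: 262144
Level 4: 65536
Level 5: 16384
Level 6: 4096
Level 7: 1024
Level 8: 256
Level 9: 64
Level 10: 16
Level 11: 4
Level 12: 1

The root is level 0 and the size-1 base case is level 12 (the tree spans levels 0 through 12, i.e. 13 levels counting the root), so the depth is the number of divisions: log_4(16777216) = 12

The recursion tree depth is log_4(16777216) = 12. At each level, the problem size is divided by 4, so it takes 12 divisions to reduce to a base case of size 1. The algorithm makes 1 recursive call at each level.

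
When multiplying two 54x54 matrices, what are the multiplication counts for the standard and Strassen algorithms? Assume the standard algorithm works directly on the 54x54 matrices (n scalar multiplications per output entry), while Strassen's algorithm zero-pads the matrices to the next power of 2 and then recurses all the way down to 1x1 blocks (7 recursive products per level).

Matrix multiplication for 54x54 matrices:

Strassen's algorithm requires power-of-2 dimensions. Pad 54x54 to 64x64 (next power of 2).

Standard algorithm: 54^3 = 157464 multiplications
Strassen's algorithm: 7^(log2(64)) = 7^6 = 117649 multiplications
Savings: 157464 - 117649 = 39815 multiplications

Standard: 157464 multiplications (54^3). Strassen: 117649 multiplications (7^6, after padding to 64x64). Strassen reduces 8 recursive multiplications to 7 at each level.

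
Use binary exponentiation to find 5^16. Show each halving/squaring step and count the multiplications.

Computing 5^16 by squaring (build up from 5^1; each line after the first costs one multiplication):

5^1 = 5
5^2 = (5^1)^2 = 5^2 = 25
5^4 = (5^2)^2 = 25^2 = 625
5^8 = (5^4)^2 = 625^2 = 390625
5^16 = (5^8)^2 = 390625^2 = 152587890625

Result: 152587890625
Multiplications needed: 4 (4 lines after 5^1)

5^16 = 152587890625. Using exponentiation by squaring, this requires 4 multiplications. The key idea: if the exponent is even, square the half-power; if odd, multiply by the base once.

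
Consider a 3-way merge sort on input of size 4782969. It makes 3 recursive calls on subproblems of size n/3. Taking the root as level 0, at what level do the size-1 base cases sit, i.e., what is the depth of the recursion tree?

For divide and conquer with division factor 3:

Problem sizes at each level:
Level 0: 4782969
Level 1: 1594323
Level 2: 531441
Level 3: 177147
Level 4: 59049
Level 5: 19683
Level 6: 6561
Level 7: 2187
Level 8: 729
Level 9: 243
Level 10: 81
Level 11: 27
Level 12: 9
Level 13: 3
Level 14: 1

The root is level 0 and the size-1 base case is level 14 (the tree spans levels 0 through 14, i.e. 15 levels counting the root), so the depth is the number of divisions: log_3(4782969) = 14

The recursion tree depth is log_3(4782969) = 14. At each level, the problem size is divided by 3, so it takes 14 divisions to reduce to a base case of size 1. The algorithm makes 3 recursive calls at each level.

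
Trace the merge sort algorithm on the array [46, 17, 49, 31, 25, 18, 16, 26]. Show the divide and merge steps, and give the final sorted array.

Merge sort trace:

Split: [46, 17, 49, 31, 25, 18, 16, 26] -> [46, 17, 49, 31] and [25, 18, 16, 26]
  Split: [46, 17, 49, 31] -> [46, 17] and [49, 31]
    Split: [46, 17] -> [46] and [17]
    Merge: [46] + [17] -> [17, 46]
    Split: [49, 31] -> [49] and [31]
    Merge: [49] + [31] -> [31, 49]
  Merge: [17, 46] + [31, 49] -> [17, 31, 46, 49]
  Split: [25, 18, 16, 26] -> [25, 18] and [16, 26]
    Split: [25, 18] -> [25] and [18]
    Merge: [25] + [18] -> [18, 25]
    Split: [16, 26] -> [16] and [26]
    Merge: [16] + [26] -> [16, 26]
  Merge: [18, 25] + [16, 26] -> [16, 18, 25, 26]
Merge: [17, 31, 46, 49] + [16, 18, 25, 26] -> [16, 17, 18, 25, 26, 31, 46, 49]

Final sorted array: [16, 17, 18, 25, 26, 31, 46, 49]

The merge sort proceeds by recursively splitting the array and merging sorted halves.
After all merges, the sorted array is [16, 17, 18, 25, 26, 31, 46, 49].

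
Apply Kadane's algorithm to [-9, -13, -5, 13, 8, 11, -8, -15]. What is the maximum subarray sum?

Using Kadane's algorithm on [-9, -13, -5, 13, 8, 11, -8, -15]:

Scanning through the array:
Position 1 (value -13): max_ending_here = -13, max_so_far = -9
Position 2 (value -5): max_ending_here = -5, max_so_far = -5
Position 3 (value 13): max_ending_here = 13, max_so_far = 13
Position 4 (value 8): max_ending_here = 21, max_so_far = 21
Position 5 (value 11): max_ending_here = 32, max_so_far = 32
Position 6 (value -8): max_ending_here = 24, max_so_far = 32
Position 7 (value -15): max_ending_here = 9, max_so_far = 32

Maximum subarray: [13, 8, 11]
Maximum sum: 32

The maximum subarray is [13, 8, 11] with sum 32. This subarray runs from index 3 to index 5.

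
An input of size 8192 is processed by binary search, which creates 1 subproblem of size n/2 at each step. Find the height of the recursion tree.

For divide and conquer with division factor 2:

Problem sizes at each level:
Level 0: 8192
Level 1: 4096
Level 2: 2048
Level 3: 1024
Level 4: 512
Level 5: 256
Level 6: 128
Level 7: 64
Level 8: 32
Level 9: 16
Level 10: 8
Level 11: 4
Level 12: 2
Level 13: 1

The root is level 0 and the size-1 base case is level 13 (the tree spans levels 0 through 13, i.e. 14 levels counting the root), so the depth is the number of divisions: log_2(8192) = 13

The recursion tree depth is log_2(8192) = 13. At each level, the problem size is divided by 2, so it takes 13 divisions to reduce to a base case of size 1. The algorithm makes 1 recursive call at each level.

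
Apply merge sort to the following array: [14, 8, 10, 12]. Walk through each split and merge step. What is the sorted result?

Merge sort trace:

Split: [14, 8, 10, 12] -> [14, 8] and [10, 12]
  Split: [14, 8] -> [14] and [8]
  Merge: [14] + [8] -> [8, 14]
  Split: [10, 12] -> [10] and [12]
  Merge: [10] + [12] -> [10, 12]
Merge: [8, 14] + [10, 12] -> [8, 10, 12, 14]

Final sorted array: [8, 10, 12, 14]

The merge sort proceeds by recursively splitting the array and merging sorted halves.
After all merges, the sorted array is [8, 10, 12, 14].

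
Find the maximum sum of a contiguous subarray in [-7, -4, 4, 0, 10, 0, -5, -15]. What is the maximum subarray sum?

Using Kadane's algorithm on [-7, -4, 4, 0, 10, 0, -5, -15]:

Scanning through the array:
Position 1 (value -4): max_ending_here = -4, max_so_far = -4
Position 2 (value 4): max_ending_here = 4, max_so_far = 4
Position 3 (value 0): max_ending_here = 4, max_so_far = 4
Position 4 (value 10): max_ending_here = 14, max_so_far = 14
Position 5 (value 0): max_ending_here = 14, max_so_far = 14
Position 6 (value -5): max_ending_here = 9, max_so_far = 14
Position 7 (value -15): max_ending_here = -6, max_so_far = 14

Maximum subarray: [4, 0, 10]
Maximum sum: 14

The maximum subarray is [4, 0, 10] with sum 14. This subarray runs from index 2 to index 4.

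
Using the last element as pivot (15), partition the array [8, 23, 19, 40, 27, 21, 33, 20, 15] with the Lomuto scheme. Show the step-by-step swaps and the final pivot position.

Lomuto partition with pivot = 15:

Initial array: [8, 23, 19, 40, 27, 21, 33, 20, 15]

arr[0]=8 <= 15: swap with position 0, array becomes [8, 23, 19, 40, 27, 21, 33, 20, 15]
arr[1]=23 > 15: no swap
arr[2]=19 > 15: no swap
arr[3]=40 > 15: no swap
arr[4]=27 > 15: no swap
arr[5]=21 > 15: no swap
arr[6]=33 > 15: no swap
arr[7]=20 > 15: no swap

Place pivot at position 1: [8, 15, 19, 40, 27, 21, 33, 20, 23]
Pivot position: 1

After partitioning with pivot 15, the array becomes [8, 15, 19, 40, 27, 21, 33, 20, 23]. The pivot is placed at index 1. All elements to the left of the pivot are <= 15, and all elements to the right are > 15.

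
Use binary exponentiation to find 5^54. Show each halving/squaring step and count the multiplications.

Computing 5^54 by squaring (build up from 5^1; each line after the first costs one multiplication):

5^1 = 5
5^2 = (5^1)^2 = 5^2 = 25
5^3 = 5 * 5^2 = 5 * 25 = 125
5^6 = (5^3)^2 = 125^2 = 15625
5^12 = (5^6)^2 = 15625^2 = 244140625
5^13 = 5 * 5^12 = 5 * 244140625 = 1220703125
5^26 = (5^13)^2 = 1220703125^2 = 1490116119384765625
5^27 = 5 * 5^26 = 5 * 1490116119384765625 = 7450580596923828125
5^54 = (5^27)^2 = 7450580596923828125^2 = 55511151231257827021181583404541015625

Result: 55511151231257827021181583404541015625
Multiplications needed: 8 (8 lines after 5^1)

5^54 = 55511151231257827021181583404541015625. Using exponentiation by squaring, this requires 8 multiplications. The key idea: if the exponent is even, square the half-power; if odd, multiply by the base once.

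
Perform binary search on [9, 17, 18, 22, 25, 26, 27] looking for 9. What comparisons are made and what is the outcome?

Binary search for 9 in [9, 17, 18, 22, 25, 26, 27]:

lo=0, hi=6, mid=3, arr[mid]=22 -> 22 > 9, search left half
lo=0, hi=2, mid=1, arr[mid]=17 -> 17 > 9, search left half
lo=0, hi=0, mid=0, arr[mid]=9 -> Found target at index 0!

Binary search finds 9 at index 0 after 3 comparisons. The search repeatedly halves the search space by comparing with the middle element.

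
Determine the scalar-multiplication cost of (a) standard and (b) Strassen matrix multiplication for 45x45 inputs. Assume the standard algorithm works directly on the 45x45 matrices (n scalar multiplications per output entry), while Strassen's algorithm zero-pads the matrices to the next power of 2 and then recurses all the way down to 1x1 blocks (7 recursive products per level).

Matrix multiplication for 45x45 matrices:

Strassen's algorithm requires power-of-2 dimensions. Pad 45x45 to 64x64 (next power of 2).

Standard algorithm: 45^3 = 91125 multiplications
Strassen's algorithm: 7^(log2(64)) = 7^6 = 117649 multiplications
Difference: 91125 - 117649 = -26524 (Strassen uses MORE here due to padding overhead — for small or just-over-power-of-2 n, padding can outweigh the per-level savings)

Standard: 91125 multiplications (45^3). Strassen: 117649 multiplications (7^6, after padding to 64x64). Strassen reduces 8 recursive multiplications to 7 at each level.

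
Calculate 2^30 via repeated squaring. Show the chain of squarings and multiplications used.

Computing 2^30 by squaring (build up from 2^1; each line after the first costs one multiplication):

2^1 = 2
2^2 = (2^1)^2 = 2^2 = 4
2^3 = 2 * 2^2 = 2 * 4 = 8
2^6 = (2^3)^2 = 8^2 = 64
2^7 = 2 * 2^6 = 2 * 64 = 128
2^14 = (2^7)^2 = 128^2 = 16384
2^15 = 2 * 2^14 = 2 * 16384 = 32768
2^30 = (2^15)^2 = 32768^2 = 1073741824

Result: 1073741824
Multiplications needed: 7 (7 lines after 2^1)

2^30 = 1073741824. Using exponentiation by squaring, this requires 7 multiplications. The key idea: if the exponent is even, square the half-power; if odd, multiply by the base once.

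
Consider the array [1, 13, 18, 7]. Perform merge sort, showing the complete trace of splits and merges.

Merge sort trace:

Split: [1, 13, 18, 7] -> [1, 13] and [18, 7]
  Split: [1, 13] -> [1] and [13]
  Merge: [1] + [13] -> [1, 13]
  Split: [18, 7] -> [18] and [7]
  Merge: [18] + [7] -> [7, 18]
Merge: [1, 13] + [7, 18] -> [1, 7, 13, 18]

Final sorted array: [1, 7, 13, 18]

The merge sort proceeds by recursively splitting the array and merging sorted halves.
After all merges, the sorted array is [1, 7, 13, 18].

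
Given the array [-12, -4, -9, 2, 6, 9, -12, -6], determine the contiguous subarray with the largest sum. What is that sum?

Using Kadane's algorithm on [-12, -4, -9, 2, 6, 9, -12, -6]:

Scanning through the array:
Position 1 (value -4): max_ending_here = -4, max_so_far = -4
Position 2 (value -9): max_ending_here = -9, max_so_far = -4
Position 3 (value 2): max_ending_here = 2, max_so_far = 2
Position 4 (value 6): max_ending_here = 8, max_so_far = 8
Position 5 (value 9): max_ending_here = 17, max_so_far = 17
Position 6 (value -12): max_ending_here = 5, max_so_far = 17
Position 7 (value -6): max_ending_here = -1, max_so_far = 17

Maximum subarray: [2, 6, 9]
Maximum sum: 17

The maximum subarray is [2, 6, 9] with sum 17. This subarray runs from index 3 to index 5.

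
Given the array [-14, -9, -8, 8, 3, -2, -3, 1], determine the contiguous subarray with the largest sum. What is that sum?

Using Kadane's algorithm on [-14, -9, -8, 8, 3, -2, -3, 1]:

Scanning through the array:
Position 1 (value -9): max_ending_here = -9, max_so_far = -9
Position 2 (value -8): max_ending_here = -8, max_so_far = -8
Position 3 (value 8): max_ending_here = 8, max_so_far = 8
Position 4 (value 3): max_ending_here = 11, max_so_far = 11
Position 5 (value -2): max_ending_here = 9, max_so_far = 11
Position 6 (value -3): max_ending_here = 6, max_so_far = 11
Position 7 (value 1): max_ending_here = 7, max_so_far = 11

Maximum subarray: [8, 3]
Maximum sum: 11

The maximum subarray is [8, 3] with sum 11. This subarray runs from index 3 to index 4.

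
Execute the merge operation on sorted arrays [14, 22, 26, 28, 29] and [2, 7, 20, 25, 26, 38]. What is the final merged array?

Merging process:

Compare 14 vs 2: take 2 from right. Merged: [2]
Compare 14 vs 7: take 7 from right. Merged: [2, 7]
Compare 14 vs 20: take 14 from left. Merged: [2, 7, 14]
Compare 22 vs 20: take 20 from right. Merged: [2, 7, 14, 20]
Compare 22 vs 25: take 22 from left. Merged: [2, 7, 14, 20, 22]
Compare 26 vs 25: take 25 from right. Merged: [2, 7, 14, 20, 22, 25]
Compare 26 vs 26: take 26 from left. Merged: [2, 7, 14, 20, 22, 25, 26]
Compare 28 vs 26: take 26 from right. Merged: [2, 7, 14, 20, 22, 25, 26, 26]
Compare 28 vs 38: take 28 from left. Merged: [2, 7, 14, 20, 22, 25, 26, 26, 28]
Compare 29 vs 38: take 29 from left. Merged: [2, 7, 14, 20, 22, 25, 26, 26, 28, 29]
Append remaining from right: [38]. Merged: [2, 7, 14, 20, 22, 25, 26, 26, 28, 29, 38]

Final merged array: [2, 7, 14, 20, 22, 25, 26, 26, 28, 29, 38]
Total comparisons: 10

The merged array is [2, 7, 14, 20, 22, 25, 26, 26, 28, 29, 38], requiring 10 comparisons. The merge step runs in O(n) time where n is the total number of elements.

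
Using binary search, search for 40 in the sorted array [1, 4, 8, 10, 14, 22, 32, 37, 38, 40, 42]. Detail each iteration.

Binary search for 40 in [1, 4, 8, 10, 14, 22, 32, 37, 38, 40, 42]:

lo=0, hi=10, mid=5, arr[mid]=22 -> 22 < 40, search right half
lo=6, hi=10, mid=8, arr[mid]=38 -> 38 < 40, search right half
lo=9, hi=10, mid=9, arr[mid]=40 -> Found target at index 9!

Binary search finds 40 at index 9 after 3 comparisons. The search repeatedly halves the search space by comparing with the middle element.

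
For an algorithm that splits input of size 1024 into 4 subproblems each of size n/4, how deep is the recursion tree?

For divide and conquer with division factor 4:

Problem sizes at each level:
Level 0: 1024
Level 1: 256
Level 2: 64
Level 3: 16
Level 4: 4
Level 5: 1

The root is level 0 and the size-1 base case is level 5 (the tree spans levels 0 through 5, i.e. 6 levels counting the root), so the depth is the number of divisions: log_4(1024) = 5

The recursion tree depth is log_4(1024) = 5. At each level, the problem size is divided by 4, so it takes 5 divisions to reduce to a base case of size 1. The algorithm makes 4 recursive calls at each level.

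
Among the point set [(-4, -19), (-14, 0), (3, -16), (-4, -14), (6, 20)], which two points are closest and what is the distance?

Computing all pairwise distances among 5 points:

d((-4, -19), (-14, 0)) = 21.4709
d((-4, -19), (3, -16)) = 7.6158
d((-4, -19), (-4, -14)) = 5.0 <-- minimum
d((-4, -19), (6, 20)) = 40.2616
d((-14, 0), (3, -16)) = 23.3452
d((-14, 0), (-4, -14)) = 17.2047
d((-14, 0), (6, 20)) = 28.2843
d((3, -16), (-4, -14)) = 7.2801
d((3, -16), (6, 20)) = 36.1248
d((-4, -14), (6, 20)) = 35.4401

Closest pair: (-4, -19) and (-4, -14) with distance 5.0

The closest pair is (-4, -19) and (-4, -14) with Euclidean distance 5.0. For 5 points, brute-force pairwise comparison is shown above. For large n, the divide-and-conquer algorithm (sort by x, recurse on halves, check the dividing strip) achieves O(n log n).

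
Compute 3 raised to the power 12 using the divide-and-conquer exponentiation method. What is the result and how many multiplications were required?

Computing 3^12 by squaring (build up from 3^1; each line after the first costs one multiplication):

3^1 = 3
3^2 = (3^1)^2 = 3^2 = 9
3^3 = 3 * 3^2 = 3 * 9 = 27
3^6 = (3^3)^2 = 27^2 = 729
3^12 = (3^6)^2 = 729^2 = 531441

Result: 531441
Multiplications needed: 4 (4 lines after 3^1)

3^12 = 531441. Using exponentiation by squaring, this requires 4 multiplications. The key idea: if the exponent is even, square the half-power; if odd, multiply by the base once.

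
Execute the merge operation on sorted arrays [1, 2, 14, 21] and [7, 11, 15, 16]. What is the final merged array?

Merging process:

Compare 1 vs 7: take 1 from left. Merged: [1]
Compare 2 vs 7: take 2 from left. Merged: [1, 2]
Compare 14 vs 7: take 7 from right. Merged: [1, 2, 7]
Compare 14 vs 11: take 11 from right. Merged: [1, 2, 7, 11]
Compare 14 vs 15: take 14 from left. Merged: [1, 2, 7, 11, 14]
Compare 21 vs 15: take 15 from right. Merged: [1, 2, 7, 11, 14, 15]
Compare 21 vs 16: take 16 from right. Merged: [1, 2, 7, 11, 14, 15, 16]
Append remaining from left: [21]. Merged: [1, 2, 7, 11, 14, 15, 16, 21]

Final merged array: [1, 2, 7, 11, 14, 15, 16, 21]
Total comparisons: 7

The merged array is [1, 2, 7, 11, 14, 15, 16, 21], requiring 7 comparisons. The merge step runs in O(n) time where n is the total number of elements.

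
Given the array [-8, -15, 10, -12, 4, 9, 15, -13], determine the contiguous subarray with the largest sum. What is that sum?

Using Kadane's algorithm on [-8, -15, 10, -12, 4, 9, 15, -13]:

Scanning through the array:
Position 1 (value -15): max_ending_here = -15, max_so_far = -8
Position 2 (value 10): max_ending_here = 10, max_so_far = 10
Position 3 (value -12): max_ending_here = -2, max_so_far = 10
Position 4 (value 4): max_ending_here = 4, max_so_far = 10
Position 5 (value 9): max_ending_here = 13, max_so_far = 13
Position 6 (value 15): max_ending_here = 28, max_so_far = 28
Position 7 (value -13): max_ending_here = 15, max_so_far = 28

Maximum subarray: [4, 9, 15]
Maximum sum: 28

The maximum subarray is [4, 9, 15] with sum 28. This subarray runs from index 4 to index 6.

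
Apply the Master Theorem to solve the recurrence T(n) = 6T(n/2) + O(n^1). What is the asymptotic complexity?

Master Theorem for T(n) = 6T(n/2) + O(n^1):

a = 6, b = 2, c = 1
log_b(a) = log_2(6) = 2.5850

Case 1: c = 1 < log_2(6) = 2.5850
T(n) = O(n^(log_2 6))

For T(n) = 6T(n/2) + O(n^1): log_2(6) = 2.5850. This is Case 1 of the Master Theorem (c < log_b(a), work dominated by leaves), giving O(n^(log_2 6)).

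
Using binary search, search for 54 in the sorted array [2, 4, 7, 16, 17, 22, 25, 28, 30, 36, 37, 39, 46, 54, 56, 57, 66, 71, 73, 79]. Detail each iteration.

Binary search for 54 in [2, 4, 7, 16, 17, 22, 25, 28, 30, 36, 37, 39, 46, 54, 56, 57, 66, 71, 73, 79]:

lo=0, hi=19, mid=9, arr[mid]=36 -> 36 < 54, search right half
lo=10, hi=19, mid=14, arr[mid]=56 -> 56 > 54, search left half
lo=10, hi=13, mid=11, arr[mid]=39 -> 39 < 54, search right half
lo=12, hi=13, mid=12, arr[mid]=46 -> 46 < 54, search right half
lo=13, hi=13, mid=13, arr[mid]=54 -> Found target at index 13!

Binary search finds 54 at index 13 after 5 comparisons. The search repeatedly halves the search space by comparing with the middle element.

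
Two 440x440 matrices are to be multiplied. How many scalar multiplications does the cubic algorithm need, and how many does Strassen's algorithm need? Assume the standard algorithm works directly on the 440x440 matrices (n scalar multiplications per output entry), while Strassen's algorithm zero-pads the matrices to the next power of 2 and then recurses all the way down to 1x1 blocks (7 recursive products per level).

Matrix multiplication for 440x440 matrices:

Strassen's algorithm requires power-of-2 dimensions. Pad 440x440 to 512x512 (next power of 2).

Standard algorithm: 440^3 = 85184000 multiplications
Strassen's algorithm: 7^(log2(512)) = 7^9 = 40353607 multiplications
Savings: 85184000 - 40353607 = 44830393 multiplications

Standard: 85184000 multiplications (440^3). Strassen: 40353607 multiplications (7^9, after padding to 512x512). Strassen reduces 8 recursive multiplications to 7 at each level.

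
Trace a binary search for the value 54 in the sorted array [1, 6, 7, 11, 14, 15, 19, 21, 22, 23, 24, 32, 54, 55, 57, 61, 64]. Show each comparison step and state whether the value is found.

Binary search for 54 in [1, 6, 7, 11, 14, 15, 19, 21, 22, 23, 24, 32, 54, 55, 57, 61, 64]:

lo=0, hi=16, mid=8, arr[mid]=22 -> 22 < 54, search right half
lo=9, hi=16, mid=12, arr[mid]=54 -> Found target at index 12!

Binary search finds 54 at index 12 after 2 comparisons. The search repeatedly halves the search space by comparing with the middle element.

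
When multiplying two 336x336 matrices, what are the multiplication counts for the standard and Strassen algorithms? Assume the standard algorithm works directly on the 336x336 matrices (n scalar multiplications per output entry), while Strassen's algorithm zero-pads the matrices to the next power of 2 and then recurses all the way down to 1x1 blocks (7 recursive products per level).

Matrix multiplication for 336x336 matrices:

Strassen's algorithm requires power-of-2 dimensions. Pad 336x336 to 512x512 (next power of 2).

Standard algorithm: 336^3 = 37933056 multiplications
Strassen's algorithm: 7^(log2(512)) = 7^9 = 40353607 multiplications
Difference: 37933056 - 40353607 = -2420551 (Strassen uses MORE here due to padding overhead — for small or just-over-power-of-2 n, padding can outweigh the per-level savings)

Standard: 37933056 multiplications (336^3). Strassen: 40353607 multiplications (7^9, after padding to 512x512). Strassen reduces 8 recursive multiplications to 7 at each level.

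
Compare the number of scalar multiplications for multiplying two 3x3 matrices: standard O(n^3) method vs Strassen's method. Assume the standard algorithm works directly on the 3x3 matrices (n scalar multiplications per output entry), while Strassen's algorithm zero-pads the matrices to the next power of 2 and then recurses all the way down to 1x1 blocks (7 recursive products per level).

Matrix multiplication for 3x3 matrices:

Strassen's algorithm requires power-of-2 dimensions. Pad 3x3 to 4x4 (next power of 2).

Standard algorithm: 3^3 = 27 multiplications
Strassen's algorithm: 7^(log2(4)) = 7^2 = 49 multiplications
Difference: 27 - 49 = -22 (Strassen uses MORE here due to padding overhead — for small or just-over-power-of-2 n, padding can outweigh the per-level savings)

Standard: 27 multiplications (3^3). Strassen: 49 multiplications (7^2, after padding to 4x4). Strassen reduces 8 recursive multiplications to 7 at each level.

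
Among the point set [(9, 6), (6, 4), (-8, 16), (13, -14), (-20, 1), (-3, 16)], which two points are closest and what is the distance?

Computing all pairwise distances among 6 points:

d((9, 6), (6, 4)) = 3.6056 <-- minimum
d((9, 6), (-8, 16)) = 19.7231
d((9, 6), (13, -14)) = 20.3961
d((9, 6), (-20, 1)) = 29.4279
d((9, 6), (-3, 16)) = 15.6205
d((6, 4), (-8, 16)) = 18.4391
d((6, 4), (13, -14)) = 19.3132
d((6, 4), (-20, 1)) = 26.1725
d((6, 4), (-3, 16)) = 15.0
d((-8, 16), (13, -14)) = 36.6197
d((-8, 16), (-20, 1)) = 19.2094
d((-8, 16), (-3, 16)) = 5.0
d((13, -14), (-20, 1)) = 36.2491
d((13, -14), (-3, 16)) = 34.0
d((-20, 1), (-3, 16)) = 22.6716

Closest pair: (9, 6) and (6, 4) with distance 3.6056

The closest pair is (9, 6) and (6, 4) with Euclidean distance 3.6056. For 6 points, brute-force pairwise comparison is shown above. For large n, the divide-and-conquer algorithm (sort by x, recurse on halves, check the dividing strip) achieves O(n log n).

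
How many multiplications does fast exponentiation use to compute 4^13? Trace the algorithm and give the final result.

Computing 4^13 by squaring (build up from 4^1; each line after the first costs one multiplication):

4^1 = 4
4^2 = (4^1)^2 = 4^2 = 16
4^3 = 4 * 4^2 = 4 * 16 = 64
4^6 = (4^3)^2 = 64^2 = 4096
4^12 = (4^6)^2 = 4096^2 = 16777216
4^13 = 4 * 4^12 = 4 * 16777216 = 67108864

Result: 67108864
Multiplications needed: 5 (5 lines after 4^1)

4^13 = 67108864. Using exponentiation by squaring, this requires 5 multiplications. The key idea: if the exponent is even, square the half-power; if odd, multiply by the base once.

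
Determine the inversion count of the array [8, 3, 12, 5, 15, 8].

Finding inversions in [8, 3, 12, 5, 15, 8]:

(0, 1): arr[0]=8 > arr[1]=3
(0, 3): arr[0]=8 > arr[3]=5
(2, 3): arr[2]=12 > arr[3]=5
(2, 5): arr[2]=12 > arr[5]=8
(4, 5): arr[4]=15 > arr[5]=8

Total inversions: 5

The array has 5 inversion(s): (0,1), (0,3), (2,3), (2,5), (4,5). Each pair (i,j) satisfies i < j and arr[i] > arr[j].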